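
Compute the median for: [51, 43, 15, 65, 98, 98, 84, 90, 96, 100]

87

Step 1: Sort the data in ascending order: [15, 43, 51, 65, 84, 90, 96, 98, 98, 100]
Step 2: The number of values is n = 10.
Step 3: Since n is even, the median is the average of positions 5 and 6:
  Median = (84 + 90) / 2 = 87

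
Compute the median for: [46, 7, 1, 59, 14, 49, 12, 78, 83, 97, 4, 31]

38.5

Step 1: Sort the data in ascending order: [1, 4, 7, 12, 14, 31, 46, 49, 59, 78, 83, 97]
Step 2: The number of values is n = 12.
Step 3: Since n is even, the median is the average of positions 6 and 7:
  Median = (31 + 46) / 2 = 38.5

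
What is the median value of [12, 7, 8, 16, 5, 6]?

7.5

Step 1: Sort the data in ascending order: [5, 6, 7, 8, 12, 16]
Step 2: The number of values is n = 6.
Step 3: Since n is even, the median is the average of positions 3 and 4:
  Median = (7 + 8) / 2 = 7.5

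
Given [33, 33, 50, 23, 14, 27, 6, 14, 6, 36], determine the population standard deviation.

13.5632

Step 1: Compute the mean: 24.2
Step 2: Sum of squared deviations from the mean: 1839.6
Step 3: Population variance = 1839.6 / 10 = 183.96
Step 4: Standard deviation = sqrt(183.96) = 13.5632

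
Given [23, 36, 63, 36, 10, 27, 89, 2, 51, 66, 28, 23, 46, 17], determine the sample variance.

571.3022

Step 1: Compute the mean: (23 + 36 + 63 + 36 + 10 + 27 + 89 + 2 + 51 + 66 + 28 + 23 + 46 + 17) / 14 = 36.9286
Step 2: Compute squared deviations from the mean:
  (23 - 36.9286)^2 = 194.0051
  (36 - 36.9286)^2 = 0.8622
  (63 - 36.9286)^2 = 679.7194
  (36 - 36.9286)^2 = 0.8622
  (10 - 36.9286)^2 = 725.148
  (27 - 36.9286)^2 = 98.5765
  (89 - 36.9286)^2 = 2711.4337
  (2 - 36.9286)^2 = 1220.0051
  (51 - 36.9286)^2 = 198.0051
  (66 - 36.9286)^2 = 845.148
  (28 - 36.9286)^2 = 79.7194
  (23 - 36.9286)^2 = 194.0051
  (46 - 36.9286)^2 = 82.2908
  (17 - 36.9286)^2 = 397.148
Step 3: Sum of squared deviations = 7426.9286
Step 4: Sample variance = 7426.9286 / 13 = 571.3022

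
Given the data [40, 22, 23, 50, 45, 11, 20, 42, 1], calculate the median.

23

Step 1: Sort the data in ascending order: [1, 11, 20, 22, 23, 40, 42, 45, 50]
Step 2: The number of values is n = 9.
Step 3: Since n is odd, the median is the middle value at position 5: 23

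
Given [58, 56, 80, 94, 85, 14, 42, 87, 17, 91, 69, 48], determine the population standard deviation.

26.4075

Step 1: Compute the mean: 61.75
Step 2: Sum of squared deviations from the mean: 8368.25
Step 3: Population variance = 8368.25 / 12 = 697.3542
Step 4: Standard deviation = sqrt(697.3542) = 26.4075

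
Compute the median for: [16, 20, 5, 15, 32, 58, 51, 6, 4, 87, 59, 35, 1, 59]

26

Step 1: Sort the data in ascending order: [1, 4, 5, 6, 15, 16, 20, 32, 35, 51, 58, 59, 59, 87]
Step 2: The number of values is n = 14.
Step 3: Since n is even, the median is the average of positions 7 and 8:
  Median = (20 + 32) / 2 = 26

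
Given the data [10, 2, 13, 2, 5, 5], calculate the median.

5

Step 1: Sort the data in ascending order: [2, 2, 5, 5, 10, 13]
Step 2: The number of values is n = 6.
Step 3: Since n is even, the median is the average of positions 3 and 4:
  Median = (5 + 5) / 2 = 5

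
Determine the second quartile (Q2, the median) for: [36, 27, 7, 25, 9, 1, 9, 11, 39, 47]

18

Step 1: Sort the data: [1, 7, 9, 9, 11, 25, 27, 36, 39, 47]
Step 2: n = 10
Step 3: Q2 is the median. Since n is even, it is the average of the values at positions 5 and 6:
  Q2 = (11 + 25) / 2 = 18
Step 4: Q2 = 18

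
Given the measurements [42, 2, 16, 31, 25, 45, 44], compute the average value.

29.2857

Step 1: Sum all values: 42 + 2 + 16 + 31 + 25 + 45 + 44 = 205
Step 2: Count the number of values: n = 7
Step 3: Mean = sum / n = 205 / 7 = 29.2857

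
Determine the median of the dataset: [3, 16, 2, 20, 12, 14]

13

Step 1: Sort the data in ascending order: [2, 3, 12, 14, 16, 20]
Step 2: The number of values is n = 6.
Step 3: Since n is even, the median is the average of positions 3 and 4:
  Median = (12 + 14) / 2 = 13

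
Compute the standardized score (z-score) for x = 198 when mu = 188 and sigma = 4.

2.5

Step 1: Recall the z-score formula: z = (x - mu) / sigma
Step 2: Substitute values: z = (198 - 188) / 4
Step 3: z = 10 / 4 = 2.5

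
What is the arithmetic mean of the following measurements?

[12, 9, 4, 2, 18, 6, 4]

7.8571

Step 1: Sum all values: 12 + 9 + 4 + 2 + 18 + 6 + 4 = 55
Step 2: Count the number of values: n = 7
Step 3: Mean = sum / n = 55 / 7 = 7.8571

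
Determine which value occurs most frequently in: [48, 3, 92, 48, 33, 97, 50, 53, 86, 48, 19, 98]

48

Step 1: Count the frequency of each value:
  3: appears 1 time(s)
  19: appears 1 time(s)
  33: appears 1 time(s)
  48: appears 3 time(s)
  50: appears 1 time(s)
  53: appears 1 time(s)
  86: appears 1 time(s)
  92: appears 1 time(s)
  97: appears 1 time(s)
  98: appears 1 time(s)
Step 2: The value 48 appears most frequently (3 times).
Step 3: Mode = 48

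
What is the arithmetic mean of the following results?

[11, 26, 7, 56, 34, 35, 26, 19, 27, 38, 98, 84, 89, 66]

44

Step 1: Sum all values: 11 + 26 + 7 + 56 + 34 + 35 + 26 + 19 + 27 + 38 + 98 + 84 + 89 + 66 = 616
Step 2: Count the number of values: n = 14
Step 3: Mean = sum / n = 616 / 14 = 44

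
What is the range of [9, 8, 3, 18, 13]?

15

Step 1: Identify the maximum value: max = 18
Step 2: Identify the minimum value: min = 3
Step 3: Range = max - min = 18 - 3 = 15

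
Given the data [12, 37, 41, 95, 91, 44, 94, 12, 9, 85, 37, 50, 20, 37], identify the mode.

37

Step 1: Count the frequency of each value:
  9: appears 1 time(s)
  12: appears 2 time(s)
  20: appears 1 time(s)
  37: appears 3 time(s)
  41: appears 1 time(s)
  44: appears 1 time(s)
  50: appears 1 time(s)
  85: appears 1 time(s)
  91: appears 1 time(s)
  94: appears 1 time(s)
  95: appears 1 time(s)
Step 2: The value 37 appears most frequently (3 times).
Step 3: Mode = 37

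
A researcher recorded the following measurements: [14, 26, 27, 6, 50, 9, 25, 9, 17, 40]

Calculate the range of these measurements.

44

Step 1: Identify the maximum value: max = 50
Step 2: Identify the minimum value: min = 6
Step 3: Range = max - min = 50 - 6 = 44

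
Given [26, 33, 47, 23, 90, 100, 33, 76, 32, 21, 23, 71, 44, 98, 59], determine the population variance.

758.5956

Step 1: Compute the mean: (26 + 33 + 47 + 23 + 90 + 100 + 33 + 76 + 32 + 21 + 23 + 71 + 44 + 98 + 59) / 15 = 51.7333
Step 2: Compute squared deviations from the mean:
  (26 - 51.7333)^2 = 662.2044
  (33 - 51.7333)^2 = 350.9378
  (47 - 51.7333)^2 = 22.4044
  (23 - 51.7333)^2 = 825.6044
  (90 - 51.7333)^2 = 1464.3378
  (100 - 51.7333)^2 = 2329.6711
  (33 - 51.7333)^2 = 350.9378
  (76 - 51.7333)^2 = 588.8711
  (32 - 51.7333)^2 = 389.4044
  (21 - 51.7333)^2 = 944.5378
  (23 - 51.7333)^2 = 825.6044
  (71 - 51.7333)^2 = 371.2044
  (44 - 51.7333)^2 = 59.8044
  (98 - 51.7333)^2 = 2140.6044
  (59 - 51.7333)^2 = 52.8044
Step 3: Sum of squared deviations = 11378.9333
Step 4: Population variance = 11378.9333 / 15 = 758.5956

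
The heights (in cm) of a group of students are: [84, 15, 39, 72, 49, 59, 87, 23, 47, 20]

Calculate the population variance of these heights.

607.25

Step 1: Compute the mean: (84 + 15 + 39 + 72 + 49 + 59 + 87 + 23 + 47 + 20) / 10 = 49.5
Step 2: Compute squared deviations from the mean:
  (84 - 49.5)^2 = 1190.25
  (15 - 49.5)^2 = 1190.25
  (39 - 49.5)^2 = 110.25
  (72 - 49.5)^2 = 506.25
  (49 - 49.5)^2 = 0.25
  (59 - 49.5)^2 = 90.25
  (87 - 49.5)^2 = 1406.25
  (23 - 49.5)^2 = 702.25
  (47 - 49.5)^2 = 6.25
  (20 - 49.5)^2 = 870.25
Step 3: Sum of squared deviations = 6072.5
Step 4: Population variance = 6072.5 / 10 = 607.25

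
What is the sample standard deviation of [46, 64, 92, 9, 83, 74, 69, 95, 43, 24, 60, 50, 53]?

25.1281

Step 1: Compute the mean: 58.6154
Step 2: Sum of squared deviations from the mean: 7577.0769
Step 3: Sample variance = 7577.0769 / 12 = 631.4231
Step 4: Standard deviation = sqrt(631.4231) = 25.1281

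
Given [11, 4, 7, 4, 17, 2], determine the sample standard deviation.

5.6125

Step 1: Compute the mean: 7.5
Step 2: Sum of squared deviations from the mean: 157.5
Step 3: Sample variance = 157.5 / 5 = 31.5
Step 4: Standard deviation = sqrt(31.5) = 5.6125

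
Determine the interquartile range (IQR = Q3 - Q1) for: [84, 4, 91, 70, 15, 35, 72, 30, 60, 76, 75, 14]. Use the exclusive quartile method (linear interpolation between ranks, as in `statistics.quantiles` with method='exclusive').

57

Step 1: Sort the data: [4, 14, 15, 30, 35, 60, 70, 72, 75, 76, 84, 91]
Step 2: n = 12
Step 3: Using the exclusive quartile method:
  Q1 = 18.75
  Q2 (median) = 65
  Q3 = 75.75
  IQR = Q3 - Q1 = 75.75 - 18.75 = 57
Step 4: IQR = 57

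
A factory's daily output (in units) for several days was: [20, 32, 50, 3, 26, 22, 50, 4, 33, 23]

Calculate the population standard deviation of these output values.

15.199

Step 1: Compute the mean: 26.3
Step 2: Sum of squared deviations from the mean: 2310.1
Step 3: Population variance = 2310.1 / 10 = 231.01
Step 4: Standard deviation = sqrt(231.01) = 15.199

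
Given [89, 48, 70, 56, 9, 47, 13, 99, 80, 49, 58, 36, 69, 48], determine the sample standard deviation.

25.7008

Step 1: Compute the mean: 55.0714
Step 2: Sum of squared deviations from the mean: 8586.9286
Step 3: Sample variance = 8586.9286 / 13 = 660.533
Step 4: Standard deviation = sqrt(660.533) = 25.7008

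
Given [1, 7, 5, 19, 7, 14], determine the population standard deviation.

5.9559

Step 1: Compute the mean: 8.8333
Step 2: Sum of squared deviations from the mean: 212.8333
Step 3: Population variance = 212.8333 / 6 = 35.4722
Step 4: Standard deviation = sqrt(35.4722) = 5.9559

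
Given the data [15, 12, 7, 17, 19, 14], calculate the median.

14.5

Step 1: Sort the data in ascending order: [7, 12, 14, 15, 17, 19]
Step 2: The number of values is n = 6.
Step 3: Since n is even, the median is the average of positions 3 and 4:
  Median = (14 + 15) / 2 = 14.5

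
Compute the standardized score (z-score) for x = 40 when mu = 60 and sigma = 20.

-1

Step 1: Recall the z-score formula: z = (x - mu) / sigma
Step 2: Substitute values: z = (40 - 60) / 20
Step 3: z = -20 / 20 = -1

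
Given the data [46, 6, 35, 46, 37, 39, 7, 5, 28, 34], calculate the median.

34.5

Step 1: Sort the data in ascending order: [5, 6, 7, 28, 34, 35, 37, 39, 46, 46]
Step 2: The number of values is n = 10.
Step 3: Since n is even, the median is the average of positions 5 and 6:
  Median = (34 + 35) / 2 = 34.5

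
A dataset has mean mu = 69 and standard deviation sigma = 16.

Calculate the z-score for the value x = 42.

-1.6875

Step 1: Recall the z-score formula: z = (x - mu) / sigma
Step 2: Substitute values: z = (42 - 69) / 16
Step 3: z = -27 / 16 = -1.6875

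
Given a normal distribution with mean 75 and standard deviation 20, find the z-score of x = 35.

-2

Step 1: Recall the z-score formula: z = (x - mu) / sigma
Step 2: Substitute values: z = (35 - 75) / 20
Step 3: z = -40 / 20 = -2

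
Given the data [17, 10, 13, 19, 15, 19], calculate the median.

16

Step 1: Sort the data in ascending order: [10, 13, 15, 17, 19, 19]
Step 2: The number of values is n = 6.
Step 3: Since n is even, the median is the average of positions 3 and 4:
  Median = (15 + 17) / 2 = 16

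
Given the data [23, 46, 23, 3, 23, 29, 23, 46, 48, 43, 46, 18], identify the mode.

23

Step 1: Count the frequency of each value:
  3: appears 1 time(s)
  18: appears 1 time(s)
  23: appears 4 time(s)
  29: appears 1 time(s)
  43: appears 1 time(s)
  46: appears 3 time(s)
  48: appears 1 time(s)
Step 2: The value 23 appears most frequently (4 times).
Step 3: Mode = 23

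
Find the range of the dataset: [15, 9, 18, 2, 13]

16

Step 1: Identify the maximum value: max = 18
Step 2: Identify the minimum value: min = 2
Step 3: Range = max - min = 18 - 2 = 16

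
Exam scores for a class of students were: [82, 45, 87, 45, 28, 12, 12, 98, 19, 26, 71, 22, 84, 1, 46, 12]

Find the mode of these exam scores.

12

Step 1: Count the frequency of each value:
  1: appears 1 time(s)
  12: appears 3 time(s)
  19: appears 1 time(s)
  22: appears 1 time(s)
  26: appears 1 time(s)
  28: appears 1 time(s)
  45: appears 2 time(s)
  46: appears 1 time(s)
  71: appears 1 time(s)
  82: appears 1 time(s)
  84: appears 1 time(s)
  87: appears 1 time(s)
  98: appears 1 time(s)
Step 2: The value 12 appears most frequently (3 times).
Step 3: Mode = 12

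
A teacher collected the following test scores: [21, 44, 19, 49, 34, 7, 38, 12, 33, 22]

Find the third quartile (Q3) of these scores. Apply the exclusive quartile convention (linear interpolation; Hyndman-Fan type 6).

39.5

Step 1: Sort the data: [7, 12, 19, 21, 22, 33, 34, 38, 44, 49]
Step 2: n = 10
Step 3: Using the exclusive quartile method:
  Q1 = 17.25
  Q2 (median) = 27.5
  Q3 = 39.5
  IQR = Q3 - Q1 = 39.5 - 17.25 = 22.25
Step 4: Q3 = 39.5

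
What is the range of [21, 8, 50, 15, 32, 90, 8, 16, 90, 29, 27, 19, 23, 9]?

82

Step 1: Identify the maximum value: max = 90
Step 2: Identify the minimum value: min = 8
Step 3: Range = max - min = 90 - 8 = 82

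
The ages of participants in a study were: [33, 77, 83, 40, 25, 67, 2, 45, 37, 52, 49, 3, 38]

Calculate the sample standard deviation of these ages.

24.5341

Step 1: Compute the mean: 42.3846
Step 2: Sum of squared deviations from the mean: 7223.0769
Step 3: Sample variance = 7223.0769 / 12 = 601.9231
Step 4: Standard deviation = sqrt(601.9231) = 24.5341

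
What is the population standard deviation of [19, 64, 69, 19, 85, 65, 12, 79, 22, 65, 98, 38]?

28.2384

Step 1: Compute the mean: 52.9167
Step 2: Sum of squared deviations from the mean: 9568.9167
Step 3: Population variance = 9568.9167 / 12 = 797.4097
Step 4: Standard deviation = sqrt(797.4097) = 28.2384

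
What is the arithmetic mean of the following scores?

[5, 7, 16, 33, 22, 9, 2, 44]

17.25

Step 1: Sum all values: 5 + 7 + 16 + 33 + 22 + 9 + 2 + 44 = 138
Step 2: Count the number of values: n = 8
Step 3: Mean = sum / n = 138 / 8 = 17.25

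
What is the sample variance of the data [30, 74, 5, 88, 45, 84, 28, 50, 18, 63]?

808.9444

Step 1: Compute the mean: (30 + 74 + 5 + 88 + 45 + 84 + 28 + 50 + 18 + 63) / 10 = 48.5
Step 2: Compute squared deviations from the mean:
  (30 - 48.5)^2 = 342.25
  (74 - 48.5)^2 = 650.25
  (5 - 48.5)^2 = 1892.25
  (88 - 48.5)^2 = 1560.25
  (45 - 48.5)^2 = 12.25
  (84 - 48.5)^2 = 1260.25
  (28 - 48.5)^2 = 420.25
  (50 - 48.5)^2 = 2.25
  (18 - 48.5)^2 = 930.25
  (63 - 48.5)^2 = 210.25
Step 3: Sum of squared deviations = 7280.5
Step 4: Sample variance = 7280.5 / 9 = 808.9444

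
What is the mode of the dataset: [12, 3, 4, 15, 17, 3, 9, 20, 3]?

3

Step 1: Count the frequency of each value:
  3: appears 3 time(s)
  4: appears 1 time(s)
  9: appears 1 time(s)
  12: appears 1 time(s)
  15: appears 1 time(s)
  17: appears 1 time(s)
  20: appears 1 time(s)
Step 2: The value 3 appears most frequently (3 times).
Step 3: Mode = 3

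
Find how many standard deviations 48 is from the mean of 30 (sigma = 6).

3

Step 1: Recall the z-score formula: z = (x - mu) / sigma
Step 2: Substitute values: z = (48 - 30) / 6
Step 3: z = 18 / 6 = 3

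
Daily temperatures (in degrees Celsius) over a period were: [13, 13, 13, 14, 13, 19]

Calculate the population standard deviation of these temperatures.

2.1922

Step 1: Compute the mean: 14.1667
Step 2: Sum of squared deviations from the mean: 28.8333
Step 3: Population variance = 28.8333 / 6 = 4.8056
Step 4: Standard deviation = sqrt(4.8056) = 2.1922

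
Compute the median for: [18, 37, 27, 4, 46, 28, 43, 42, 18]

28

Step 1: Sort the data in ascending order: [4, 18, 18, 27, 28, 37, 42, 43, 46]
Step 2: The number of values is n = 9.
Step 3: Since n is odd, the median is the middle value at position 5: 28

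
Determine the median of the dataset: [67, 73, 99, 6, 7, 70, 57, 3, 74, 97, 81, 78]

71.5

Step 1: Sort the data in ascending order: [3, 6, 7, 57, 67, 70, 73, 74, 78, 81, 97, 99]
Step 2: The number of values is n = 12.
Step 3: Since n is even, the median is the average of positions 6 and 7:
  Median = (70 + 73) / 2 = 71.5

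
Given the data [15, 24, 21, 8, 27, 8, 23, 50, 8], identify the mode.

8

Step 1: Count the frequency of each value:
  8: appears 3 time(s)
  15: appears 1 time(s)
  21: appears 1 time(s)
  23: appears 1 time(s)
  24: appears 1 time(s)
  27: appears 1 time(s)
  50: appears 1 time(s)
Step 2: The value 8 appears most frequently (3 times).
Step 3: Mode = 8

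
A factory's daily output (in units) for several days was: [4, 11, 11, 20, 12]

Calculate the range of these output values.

16

Step 1: Identify the maximum value: max = 20
Step 2: Identify the minimum value: min = 4
Step 3: Range = max - min = 20 - 4 = 16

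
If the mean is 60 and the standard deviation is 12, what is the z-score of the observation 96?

3

Step 1: Recall the z-score formula: z = (x - mu) / sigma
Step 2: Substitute values: z = (96 - 60) / 12
Step 3: z = 36 / 12 = 3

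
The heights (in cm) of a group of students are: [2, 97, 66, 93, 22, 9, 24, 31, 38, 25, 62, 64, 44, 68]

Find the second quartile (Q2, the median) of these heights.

41

Step 1: Sort the data: [2, 9, 22, 24, 25, 31, 38, 44, 62, 64, 66, 68, 93, 97]
Step 2: n = 14
Step 3: Q2 is the median. Since n is even, it is the average of the values at positions 7 and 8:
  Q2 = (38 + 44) / 2 = 41
Step 4: Q2 = 41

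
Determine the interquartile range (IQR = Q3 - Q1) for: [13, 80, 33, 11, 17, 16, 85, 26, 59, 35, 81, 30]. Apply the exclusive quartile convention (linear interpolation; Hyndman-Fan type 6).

58.5

Step 1: Sort the data: [11, 13, 16, 17, 26, 30, 33, 35, 59, 80, 81, 85]
Step 2: n = 12
Step 3: Using the exclusive quartile method:
  Q1 = 16.25
  Q2 (median) = 31.5
  Q3 = 74.75
  IQR = Q3 - Q1 = 74.75 - 16.25 = 58.5
Step 4: IQR = 58.5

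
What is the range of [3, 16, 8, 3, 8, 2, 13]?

14

Step 1: Identify the maximum value: max = 16
Step 2: Identify the minimum value: min = 2
Step 3: Range = max - min = 16 - 2 = 14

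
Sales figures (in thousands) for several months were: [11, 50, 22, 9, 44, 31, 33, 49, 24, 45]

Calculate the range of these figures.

41

Step 1: Identify the maximum value: max = 50
Step 2: Identify the minimum value: min = 9
Step 3: Range = max - min = 50 - 9 = 41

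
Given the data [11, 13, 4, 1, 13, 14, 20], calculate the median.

13

Step 1: Sort the data in ascending order: [1, 4, 11, 13, 13, 14, 20]
Step 2: The number of values is n = 7.
Step 3: Since n is odd, the median is the middle value at position 4: 13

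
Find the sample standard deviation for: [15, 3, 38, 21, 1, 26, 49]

17.573

Step 1: Compute the mean: 21.8571
Step 2: Sum of squared deviations from the mean: 1852.8571
Step 3: Sample variance = 1852.8571 / 6 = 308.8095
Step 4: Standard deviation = sqrt(308.8095) = 17.573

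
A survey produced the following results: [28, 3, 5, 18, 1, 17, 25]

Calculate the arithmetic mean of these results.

13.8571

Step 1: Sum all values: 28 + 3 + 5 + 18 + 1 + 17 + 25 = 97
Step 2: Count the number of values: n = 7
Step 3: Mean = sum / n = 97 / 7 = 13.8571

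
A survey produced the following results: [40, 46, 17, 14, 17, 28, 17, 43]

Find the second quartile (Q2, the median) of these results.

22.5

Step 1: Sort the data: [14, 17, 17, 17, 28, 40, 43, 46]
Step 2: n = 8
Step 3: Q2 is the median. Since n is even, it is the average of the values at positions 4 and 5:
  Q2 = (17 + 28) / 2 = 22.5
Step 4: Q2 = 22.5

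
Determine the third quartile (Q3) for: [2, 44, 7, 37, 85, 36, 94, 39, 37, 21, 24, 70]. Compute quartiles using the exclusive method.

63.5

Step 1: Sort the data: [2, 7, 21, 24, 36, 37, 37, 39, 44, 70, 85, 94]
Step 2: n = 12
Step 3: Using the exclusive quartile method:
  Q1 = 21.75
  Q2 (median) = 37
  Q3 = 63.5
  IQR = Q3 - Q1 = 63.5 - 21.75 = 41.75
Step 4: Q3 = 63.5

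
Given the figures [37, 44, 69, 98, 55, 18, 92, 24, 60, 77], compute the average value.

57.4

Step 1: Sum all values: 37 + 44 + 69 + 98 + 55 + 18 + 92 + 24 + 60 + 77 = 574
Step 2: Count the number of values: n = 10
Step 3: Mean = sum / n = 574 / 10 = 57.4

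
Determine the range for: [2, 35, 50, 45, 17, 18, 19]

48

Step 1: Identify the maximum value: max = 50
Step 2: Identify the minimum value: min = 2
Step 3: Range = max - min = 50 - 2 = 48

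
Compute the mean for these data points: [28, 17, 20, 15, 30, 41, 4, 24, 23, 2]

20.4

Step 1: Sum all values: 28 + 17 + 20 + 15 + 30 + 41 + 4 + 24 + 23 + 2 = 204
Step 2: Count the number of values: n = 10
Step 3: Mean = sum / n = 204 / 10 = 20.4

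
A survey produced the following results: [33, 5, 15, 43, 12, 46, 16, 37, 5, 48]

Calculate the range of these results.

43

Step 1: Identify the maximum value: max = 48
Step 2: Identify the minimum value: min = 5
Step 3: Range = max - min = 48 - 5 = 43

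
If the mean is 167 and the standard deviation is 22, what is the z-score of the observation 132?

-1.5909

Step 1: Recall the z-score formula: z = (x - mu) / sigma
Step 2: Substitute values: z = (132 - 167) / 22
Step 3: z = -35 / 22 = -1.5909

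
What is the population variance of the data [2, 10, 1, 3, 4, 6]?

8.8889

Step 1: Compute the mean: (2 + 10 + 1 + 3 + 4 + 6) / 6 = 4.3333
Step 2: Compute squared deviations from the mean:
  (2 - 4.3333)^2 = 5.4444
  (10 - 4.3333)^2 = 32.1111
  (1 - 4.3333)^2 = 11.1111
  (3 - 4.3333)^2 = 1.7778
  (4 - 4.3333)^2 = 0.1111
  (6 - 4.3333)^2 = 2.7778
Step 3: Sum of squared deviations = 53.3333
Step 4: Population variance = 53.3333 / 6 = 8.8889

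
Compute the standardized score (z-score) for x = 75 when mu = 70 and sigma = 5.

1

Step 1: Recall the z-score formula: z = (x - mu) / sigma
Step 2: Substitute values: z = (75 - 70) / 5
Step 3: z = 5 / 5 = 1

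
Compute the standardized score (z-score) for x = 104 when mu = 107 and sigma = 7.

-0.4286

Step 1: Recall the z-score formula: z = (x - mu) / sigma
Step 2: Substitute values: z = (104 - 107) / 7
Step 3: z = -3 / 7 = -0.4286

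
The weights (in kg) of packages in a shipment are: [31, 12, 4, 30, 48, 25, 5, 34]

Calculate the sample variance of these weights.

237.9821

Step 1: Compute the mean: (31 + 12 + 4 + 30 + 48 + 25 + 5 + 34) / 8 = 23.625
Step 2: Compute squared deviations from the mean:
  (31 - 23.625)^2 = 54.3906
  (12 - 23.625)^2 = 135.1406
  (4 - 23.625)^2 = 385.1406
  (30 - 23.625)^2 = 40.6406
  (48 - 23.625)^2 = 594.1406
  (25 - 23.625)^2 = 1.8906
  (5 - 23.625)^2 = 346.8906
  (34 - 23.625)^2 = 107.6406
Step 3: Sum of squared deviations = 1665.875
Step 4: Sample variance = 1665.875 / 7 = 237.9821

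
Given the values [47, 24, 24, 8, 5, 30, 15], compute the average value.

21.8571

Step 1: Sum all values: 47 + 24 + 24 + 8 + 5 + 30 + 15 = 153
Step 2: Count the number of values: n = 7
Step 3: Mean = sum / n = 153 / 7 = 21.8571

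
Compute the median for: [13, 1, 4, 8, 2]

4

Step 1: Sort the data in ascending order: [1, 2, 4, 8, 13]
Step 2: The number of values is n = 5.
Step 3: Since n is odd, the median is the middle value at position 3: 4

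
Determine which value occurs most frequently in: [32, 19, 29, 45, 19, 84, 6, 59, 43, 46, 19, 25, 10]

19

Step 1: Count the frequency of each value:
  6: appears 1 time(s)
  10: appears 1 time(s)
  19: appears 3 time(s)
  25: appears 1 time(s)
  29: appears 1 time(s)
  32: appears 1 time(s)
  43: appears 1 time(s)
  45: appears 1 time(s)
  46: appears 1 time(s)
  59: appears 1 time(s)
  84: appears 1 time(s)
Step 2: The value 19 appears most frequently (3 times).
Step 3: Mode = 19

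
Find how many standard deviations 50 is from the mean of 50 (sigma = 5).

0

Step 1: Recall the z-score formula: z = (x - mu) / sigma
Step 2: Substitute values: z = (50 - 50) / 5
Step 3: z = 0 / 5 = 0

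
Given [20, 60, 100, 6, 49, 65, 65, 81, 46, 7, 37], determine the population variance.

805.8347

Step 1: Compute the mean: (20 + 60 + 100 + 6 + 49 + 65 + 65 + 81 + 46 + 7 + 37) / 11 = 48.7273
Step 2: Compute squared deviations from the mean:
  (20 - 48.7273)^2 = 825.2562
  (60 - 48.7273)^2 = 127.0744
  (100 - 48.7273)^2 = 2628.8926
  (6 - 48.7273)^2 = 1825.6198
  (49 - 48.7273)^2 = 0.0744
  (65 - 48.7273)^2 = 264.8017
  (65 - 48.7273)^2 = 264.8017
  (81 - 48.7273)^2 = 1041.5289
  (46 - 48.7273)^2 = 7.438
  (7 - 48.7273)^2 = 1741.1653
  (37 - 48.7273)^2 = 137.5289
Step 3: Sum of squared deviations = 8864.1818
Step 4: Population variance = 8864.1818 / 11 = 805.8347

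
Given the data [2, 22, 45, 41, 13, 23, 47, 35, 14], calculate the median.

23

Step 1: Sort the data in ascending order: [2, 13, 14, 22, 23, 35, 41, 45, 47]
Step 2: The number of values is n = 9.
Step 3: Since n is odd, the median is the middle value at position 5: 23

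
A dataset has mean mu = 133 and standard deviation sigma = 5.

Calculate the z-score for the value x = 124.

-1.8

Step 1: Recall the z-score formula: z = (x - mu) / sigma
Step 2: Substitute values: z = (124 - 133) / 5
Step 3: z = -9 / 5 = -1.8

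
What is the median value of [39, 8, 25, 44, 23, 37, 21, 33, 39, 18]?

29

Step 1: Sort the data in ascending order: [8, 18, 21, 23, 25, 33, 37, 39, 39, 44]
Step 2: The number of values is n = 10.
Step 3: Since n is even, the median is the average of positions 5 and 6:
  Median = (25 + 33) / 2 = 29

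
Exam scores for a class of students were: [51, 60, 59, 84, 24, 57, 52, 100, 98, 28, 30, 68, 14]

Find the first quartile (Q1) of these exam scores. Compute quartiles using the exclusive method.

29

Step 1: Sort the data: [14, 24, 28, 30, 51, 52, 57, 59, 60, 68, 84, 98, 100]
Step 2: n = 13
Step 3: Using the exclusive quartile method:
  Q1 = 29
  Q2 (median) = 57
  Q3 = 76
  IQR = Q3 - Q1 = 76 - 29 = 47
Step 4: Q1 = 29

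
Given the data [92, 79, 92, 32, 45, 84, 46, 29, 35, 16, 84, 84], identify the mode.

84

Step 1: Count the frequency of each value:
  16: appears 1 time(s)
  29: appears 1 time(s)
  32: appears 1 time(s)
  35: appears 1 time(s)
  45: appears 1 time(s)
  46: appears 1 time(s)
  79: appears 1 time(s)
  84: appears 3 time(s)
  92: appears 2 time(s)
Step 2: The value 84 appears most frequently (3 times).
Step 3: Mode = 84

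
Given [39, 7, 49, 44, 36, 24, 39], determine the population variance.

172.5714

Step 1: Compute the mean: (39 + 7 + 49 + 44 + 36 + 24 + 39) / 7 = 34
Step 2: Compute squared deviations from the mean:
  (39 - 34)^2 = 25
  (7 - 34)^2 = 729
  (49 - 34)^2 = 225
  (44 - 34)^2 = 100
  (36 - 34)^2 = 4
  (24 - 34)^2 = 100
  (39 - 34)^2 = 25
Step 3: Sum of squared deviations = 1208
Step 4: Population variance = 1208 / 7 = 172.5714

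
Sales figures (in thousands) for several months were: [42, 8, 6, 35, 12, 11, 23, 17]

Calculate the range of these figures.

36

Step 1: Identify the maximum value: max = 42
Step 2: Identify the minimum value: min = 6
Step 3: Range = max - min = 42 - 6 = 36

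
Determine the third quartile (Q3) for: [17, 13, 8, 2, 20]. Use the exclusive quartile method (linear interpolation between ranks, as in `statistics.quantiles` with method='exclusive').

18.5

Step 1: Sort the data: [2, 8, 13, 17, 20]
Step 2: n = 5
Step 3: Using the exclusive quartile method:
  Q1 = 5
  Q2 (median) = 13
  Q3 = 18.5
  IQR = Q3 - Q1 = 18.5 - 5 = 13.5
Step 4: Q3 = 18.5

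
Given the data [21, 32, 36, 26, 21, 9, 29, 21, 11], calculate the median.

21

Step 1: Sort the data in ascending order: [9, 11, 21, 21, 21, 26, 29, 32, 36]
Step 2: The number of values is n = 9.
Step 3: Since n is odd, the median is the middle value at position 5: 21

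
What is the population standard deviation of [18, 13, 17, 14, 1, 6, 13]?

5.6496

Step 1: Compute the mean: 11.7143
Step 2: Sum of squared deviations from the mean: 223.4286
Step 3: Population variance = 223.4286 / 7 = 31.9184
Step 4: Standard deviation = sqrt(31.9184) = 5.6496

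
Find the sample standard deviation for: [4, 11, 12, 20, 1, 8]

6.6833

Step 1: Compute the mean: 9.3333
Step 2: Sum of squared deviations from the mean: 223.3333
Step 3: Sample variance = 223.3333 / 5 = 44.6667
Step 4: Standard deviation = sqrt(44.6667) = 6.6833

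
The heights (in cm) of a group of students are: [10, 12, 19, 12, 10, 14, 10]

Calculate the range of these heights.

9

Step 1: Identify the maximum value: max = 19
Step 2: Identify the minimum value: min = 10
Step 3: Range = max - min = 19 - 10 = 9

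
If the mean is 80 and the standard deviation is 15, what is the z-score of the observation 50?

-2

Step 1: Recall the z-score formula: z = (x - mu) / sigma
Step 2: Substitute values: z = (50 - 80) / 15
Step 3: z = -30 / 15 = -2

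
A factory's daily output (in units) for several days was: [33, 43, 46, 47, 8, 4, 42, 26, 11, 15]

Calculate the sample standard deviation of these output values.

16.8869

Step 1: Compute the mean: 27.5
Step 2: Sum of squared deviations from the mean: 2566.5
Step 3: Sample variance = 2566.5 / 9 = 285.1667
Step 4: Standard deviation = sqrt(285.1667) = 16.8869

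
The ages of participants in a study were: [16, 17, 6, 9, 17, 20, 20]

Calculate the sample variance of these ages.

29.3333

Step 1: Compute the mean: (16 + 17 + 6 + 9 + 17 + 20 + 20) / 7 = 15
Step 2: Compute squared deviations from the mean:
  (16 - 15)^2 = 1
  (17 - 15)^2 = 4
  (6 - 15)^2 = 81
  (9 - 15)^2 = 36
  (17 - 15)^2 = 4
  (20 - 15)^2 = 25
  (20 - 15)^2 = 25
Step 3: Sum of squared deviations = 176
Step 4: Sample variance = 176 / 6 = 29.3333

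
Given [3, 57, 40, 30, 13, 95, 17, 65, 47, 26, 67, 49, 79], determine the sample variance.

740.5256

Step 1: Compute the mean: (3 + 57 + 40 + 30 + 13 + 95 + 17 + 65 + 47 + 26 + 67 + 49 + 79) / 13 = 45.2308
Step 2: Compute squared deviations from the mean:
  (3 - 45.2308)^2 = 1783.4379
  (57 - 45.2308)^2 = 138.5148
  (40 - 45.2308)^2 = 27.3609
  (30 - 45.2308)^2 = 231.9763
  (13 - 45.2308)^2 = 1038.8225
  (95 - 45.2308)^2 = 2476.9763
  (17 - 45.2308)^2 = 796.9763
  (65 - 45.2308)^2 = 390.8225
  (47 - 45.2308)^2 = 3.1302
  (26 - 45.2308)^2 = 369.8225
  (67 - 45.2308)^2 = 473.8994
  (49 - 45.2308)^2 = 14.2071
  (79 - 45.2308)^2 = 1140.3609
Step 3: Sum of squared deviations = 8886.3077
Step 4: Sample variance = 8886.3077 / 12 = 740.5256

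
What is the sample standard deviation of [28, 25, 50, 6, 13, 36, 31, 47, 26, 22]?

13.6398

Step 1: Compute the mean: 28.4
Step 2: Sum of squared deviations from the mean: 1674.4
Step 3: Sample variance = 1674.4 / 9 = 186.0444
Step 4: Standard deviation = sqrt(186.0444) = 13.6398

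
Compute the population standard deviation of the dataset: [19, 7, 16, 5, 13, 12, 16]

4.6861

Step 1: Compute the mean: 12.5714
Step 2: Sum of squared deviations from the mean: 153.7143
Step 3: Population variance = 153.7143 / 7 = 21.9592
Step 4: Standard deviation = sqrt(21.9592) = 4.6861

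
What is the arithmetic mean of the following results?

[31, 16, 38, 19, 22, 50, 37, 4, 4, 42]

26.3

Step 1: Sum all values: 31 + 16 + 38 + 19 + 22 + 50 + 37 + 4 + 4 + 42 = 263
Step 2: Count the number of values: n = 10
Step 3: Mean = sum / n = 263 / 10 = 26.3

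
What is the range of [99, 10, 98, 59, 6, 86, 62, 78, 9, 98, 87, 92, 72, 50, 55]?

93

Step 1: Identify the maximum value: max = 99
Step 2: Identify the minimum value: min = 6
Step 3: Range = max - min = 99 - 6 = 93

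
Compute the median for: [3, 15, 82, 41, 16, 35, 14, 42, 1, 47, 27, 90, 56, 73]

38

Step 1: Sort the data in ascending order: [1, 3, 14, 15, 16, 27, 35, 41, 42, 47, 56, 73, 82, 90]
Step 2: The number of values is n = 14.
Step 3: Since n is even, the median is the average of positions 7 and 8:
  Median = (35 + 41) / 2 = 38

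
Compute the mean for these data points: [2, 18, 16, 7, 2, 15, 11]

10.1429

Step 1: Sum all values: 2 + 18 + 16 + 7 + 2 + 15 + 11 = 71
Step 2: Count the number of values: n = 7
Step 3: Mean = sum / n = 71 / 7 = 10.1429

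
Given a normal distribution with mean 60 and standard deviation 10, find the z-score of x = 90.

3

Step 1: Recall the z-score formula: z = (x - mu) / sigma
Step 2: Substitute values: z = (90 - 60) / 10
Step 3: z = 30 / 10 = 3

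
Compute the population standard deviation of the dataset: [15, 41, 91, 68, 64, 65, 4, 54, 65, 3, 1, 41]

29.0612

Step 1: Compute the mean: 42.6667
Step 2: Sum of squared deviations from the mean: 10134.6667
Step 3: Population variance = 10134.6667 / 12 = 844.5556
Step 4: Standard deviation = sqrt(844.5556) = 29.0612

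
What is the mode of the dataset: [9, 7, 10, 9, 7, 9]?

9

Step 1: Count the frequency of each value:
  7: appears 2 time(s)
  9: appears 3 time(s)
  10: appears 1 time(s)
Step 2: The value 9 appears most frequently (3 times).
Step 3: Mode = 9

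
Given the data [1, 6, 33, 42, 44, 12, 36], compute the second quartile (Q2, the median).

33

Step 1: Sort the data: [1, 6, 12, 33, 36, 42, 44]
Step 2: n = 7
Step 3: Q2 is the median. Since n is odd, it is the middle value at position 4: 33
Step 4: Q2 = 33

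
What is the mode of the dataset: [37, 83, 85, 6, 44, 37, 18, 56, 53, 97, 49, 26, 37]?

37

Step 1: Count the frequency of each value:
  6: appears 1 time(s)
  18: appears 1 time(s)
  26: appears 1 time(s)
  37: appears 3 time(s)
  44: appears 1 time(s)
  49: appears 1 time(s)
  53: appears 1 time(s)
  56: appears 1 time(s)
  83: appears 1 time(s)
  85: appears 1 time(s)
  97: appears 1 time(s)
Step 2: The value 37 appears most frequently (3 times).
Step 3: Mode = 37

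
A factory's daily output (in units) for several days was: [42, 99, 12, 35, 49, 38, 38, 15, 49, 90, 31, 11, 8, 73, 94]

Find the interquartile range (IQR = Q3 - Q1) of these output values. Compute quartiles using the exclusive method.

58

Step 1: Sort the data: [8, 11, 12, 15, 31, 35, 38, 38, 42, 49, 49, 73, 90, 94, 99]
Step 2: n = 15
Step 3: Using the exclusive quartile method:
  Q1 = 15
  Q2 (median) = 38
  Q3 = 73
  IQR = Q3 - Q1 = 73 - 15 = 58
Step 4: IQR = 58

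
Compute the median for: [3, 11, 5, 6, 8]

6

Step 1: Sort the data in ascending order: [3, 5, 6, 8, 11]
Step 2: The number of values is n = 5.
Step 3: Since n is odd, the median is the middle value at position 3: 6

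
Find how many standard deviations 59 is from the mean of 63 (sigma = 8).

-0.5

Step 1: Recall the z-score formula: z = (x - mu) / sigma
Step 2: Substitute values: z = (59 - 63) / 8
Step 3: z = -4 / 8 = -0.5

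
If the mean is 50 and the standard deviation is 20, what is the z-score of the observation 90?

2

Step 1: Recall the z-score formula: z = (x - mu) / sigma
Step 2: Substitute values: z = (90 - 50) / 20
Step 3: z = 40 / 20 = 2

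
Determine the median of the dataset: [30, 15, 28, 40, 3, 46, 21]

28

Step 1: Sort the data in ascending order: [3, 15, 21, 28, 30, 40, 46]
Step 2: The number of values is n = 7.
Step 3: Since n is odd, the median is the middle value at position 4: 28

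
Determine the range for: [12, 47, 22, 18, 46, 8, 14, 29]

39

Step 1: Identify the maximum value: max = 47
Step 2: Identify the minimum value: min = 8
Step 3: Range = max - min = 47 - 8 = 39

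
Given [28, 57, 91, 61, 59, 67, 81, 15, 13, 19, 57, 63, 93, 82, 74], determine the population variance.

672.0889

Step 1: Compute the mean: (28 + 57 + 91 + 61 + 59 + 67 + 81 + 15 + 13 + 19 + 57 + 63 + 93 + 82 + 74) / 15 = 57.3333
Step 2: Compute squared deviations from the mean:
  (28 - 57.3333)^2 = 860.4444
  (57 - 57.3333)^2 = 0.1111
  (91 - 57.3333)^2 = 1133.4444
  (61 - 57.3333)^2 = 13.4444
  (59 - 57.3333)^2 = 2.7778
  (67 - 57.3333)^2 = 93.4444
  (81 - 57.3333)^2 = 560.1111
  (15 - 57.3333)^2 = 1792.1111
  (13 - 57.3333)^2 = 1965.4444
  (19 - 57.3333)^2 = 1469.4444
  (57 - 57.3333)^2 = 0.1111
  (63 - 57.3333)^2 = 32.1111
  (93 - 57.3333)^2 = 1272.1111
  (82 - 57.3333)^2 = 608.4444
  (74 - 57.3333)^2 = 277.7778
Step 3: Sum of squared deviations = 10081.3333
Step 4: Population variance = 10081.3333 / 15 = 672.0889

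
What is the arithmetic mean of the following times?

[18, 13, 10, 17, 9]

13.4

Step 1: Sum all values: 18 + 13 + 10 + 17 + 9 = 67
Step 2: Count the number of values: n = 5
Step 3: Mean = sum / n = 67 / 5 = 13.4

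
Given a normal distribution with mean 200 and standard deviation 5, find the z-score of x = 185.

-3

Step 1: Recall the z-score formula: z = (x - mu) / sigma
Step 2: Substitute values: z = (185 - 200) / 5
Step 3: z = -15 / 5 = -3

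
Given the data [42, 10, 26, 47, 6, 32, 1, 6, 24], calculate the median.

24

Step 1: Sort the data in ascending order: [1, 6, 6, 10, 24, 26, 32, 42, 47]
Step 2: The number of values is n = 9.
Step 3: Since n is odd, the median is the middle value at position 5: 24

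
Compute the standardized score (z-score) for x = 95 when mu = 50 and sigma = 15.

3

Step 1: Recall the z-score formula: z = (x - mu) / sigma
Step 2: Substitute values: z = (95 - 50) / 15
Step 3: z = 45 / 15 = 3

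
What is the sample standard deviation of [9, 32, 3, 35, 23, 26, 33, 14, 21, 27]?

10.6776

Step 1: Compute the mean: 22.3
Step 2: Sum of squared deviations from the mean: 1026.1
Step 3: Sample variance = 1026.1 / 9 = 114.0111
Step 4: Standard deviation = sqrt(114.0111) = 10.6776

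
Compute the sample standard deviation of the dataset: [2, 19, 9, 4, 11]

6.6708

Step 1: Compute the mean: 9
Step 2: Sum of squared deviations from the mean: 178
Step 3: Sample variance = 178 / 4 = 44.5
Step 4: Standard deviation = sqrt(44.5) = 6.6708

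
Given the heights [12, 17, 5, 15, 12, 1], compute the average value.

10.3333

Step 1: Sum all values: 12 + 17 + 5 + 15 + 12 + 1 = 62
Step 2: Count the number of values: n = 6
Step 3: Mean = sum / n = 62 / 6 = 10.3333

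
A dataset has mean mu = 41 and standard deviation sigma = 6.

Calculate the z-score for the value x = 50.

1.5

Step 1: Recall the z-score formula: z = (x - mu) / sigma
Step 2: Substitute values: z = (50 - 41) / 6
Step 3: z = 9 / 6 = 1.5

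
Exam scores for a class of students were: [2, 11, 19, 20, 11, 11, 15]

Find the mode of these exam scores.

11

Step 1: Count the frequency of each value:
  2: appears 1 time(s)
  11: appears 3 time(s)
  15: appears 1 time(s)
  19: appears 1 time(s)
  20: appears 1 time(s)
Step 2: The value 11 appears most frequently (3 times).
Step 3: Mode = 11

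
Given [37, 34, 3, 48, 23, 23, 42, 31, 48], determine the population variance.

182.7654

Step 1: Compute the mean: (37 + 34 + 3 + 48 + 23 + 23 + 42 + 31 + 48) / 9 = 32.1111
Step 2: Compute squared deviations from the mean:
  (37 - 32.1111)^2 = 23.9012
  (34 - 32.1111)^2 = 3.5679
  (3 - 32.1111)^2 = 847.4568
  (48 - 32.1111)^2 = 252.4568
  (23 - 32.1111)^2 = 83.0123
  (23 - 32.1111)^2 = 83.0123
  (42 - 32.1111)^2 = 97.7901
  (31 - 32.1111)^2 = 1.2346
  (48 - 32.1111)^2 = 252.4568
Step 3: Sum of squared deviations = 1644.8889
Step 4: Population variance = 1644.8889 / 9 = 182.7654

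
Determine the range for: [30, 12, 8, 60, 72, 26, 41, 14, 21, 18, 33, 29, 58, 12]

64

Step 1: Identify the maximum value: max = 72
Step 2: Identify the minimum value: min = 8
Step 3: Range = max - min = 72 - 8 = 64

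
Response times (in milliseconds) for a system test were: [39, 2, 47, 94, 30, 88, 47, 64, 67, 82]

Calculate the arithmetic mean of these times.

56

Step 1: Sum all values: 39 + 2 + 47 + 94 + 30 + 88 + 47 + 64 + 67 + 82 = 560
Step 2: Count the number of values: n = 10
Step 3: Mean = sum / n = 560 / 10 = 56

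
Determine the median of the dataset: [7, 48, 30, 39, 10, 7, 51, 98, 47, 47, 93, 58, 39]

47

Step 1: Sort the data in ascending order: [7, 7, 10, 30, 39, 39, 47, 47, 48, 51, 58, 93, 98]
Step 2: The number of values is n = 13.
Step 3: Since n is odd, the median is the middle value at position 7: 47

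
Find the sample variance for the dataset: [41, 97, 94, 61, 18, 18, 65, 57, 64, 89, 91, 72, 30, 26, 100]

859.4095

Step 1: Compute the mean: (41 + 97 + 94 + 61 + 18 + 18 + 65 + 57 + 64 + 89 + 91 + 72 + 30 + 26 + 100) / 15 = 61.5333
Step 2: Compute squared deviations from the mean:
  (41 - 61.5333)^2 = 421.6178
  (97 - 61.5333)^2 = 1257.8844
  (94 - 61.5333)^2 = 1054.0844
  (61 - 61.5333)^2 = 0.2844
  (18 - 61.5333)^2 = 1895.1511
  (18 - 61.5333)^2 = 1895.1511
  (65 - 61.5333)^2 = 12.0178
  (57 - 61.5333)^2 = 20.5511
  (64 - 61.5333)^2 = 6.0844
  (89 - 61.5333)^2 = 754.4178
  (91 - 61.5333)^2 = 868.2844
  (72 - 61.5333)^2 = 109.5511
  (30 - 61.5333)^2 = 994.3511
  (26 - 61.5333)^2 = 1262.6178
  (100 - 61.5333)^2 = 1479.6844
Step 3: Sum of squared deviations = 12031.7333
Step 4: Sample variance = 12031.7333 / 14 = 859.4095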